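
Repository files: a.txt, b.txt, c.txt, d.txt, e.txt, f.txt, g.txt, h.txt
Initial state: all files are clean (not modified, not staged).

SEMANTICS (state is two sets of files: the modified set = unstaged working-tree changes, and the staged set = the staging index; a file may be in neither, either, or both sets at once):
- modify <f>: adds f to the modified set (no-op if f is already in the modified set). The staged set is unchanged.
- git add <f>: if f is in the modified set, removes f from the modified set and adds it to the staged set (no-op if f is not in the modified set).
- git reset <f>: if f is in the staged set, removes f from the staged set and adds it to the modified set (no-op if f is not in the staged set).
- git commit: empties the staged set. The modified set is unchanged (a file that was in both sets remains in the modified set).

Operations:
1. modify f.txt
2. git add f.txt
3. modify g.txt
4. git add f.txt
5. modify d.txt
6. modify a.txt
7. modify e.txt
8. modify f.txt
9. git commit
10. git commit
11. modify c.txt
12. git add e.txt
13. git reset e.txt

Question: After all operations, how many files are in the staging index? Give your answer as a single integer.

Answer: 0

Derivation:
After op 1 (modify f.txt): modified={f.txt} staged={none}
After op 2 (git add f.txt): modified={none} staged={f.txt}
After op 3 (modify g.txt): modified={g.txt} staged={f.txt}
After op 4 (git add f.txt): modified={g.txt} staged={f.txt}
After op 5 (modify d.txt): modified={d.txt, g.txt} staged={f.txt}
After op 6 (modify a.txt): modified={a.txt, d.txt, g.txt} staged={f.txt}
After op 7 (modify e.txt): modified={a.txt, d.txt, e.txt, g.txt} staged={f.txt}
After op 8 (modify f.txt): modified={a.txt, d.txt, e.txt, f.txt, g.txt} staged={f.txt}
After op 9 (git commit): modified={a.txt, d.txt, e.txt, f.txt, g.txt} staged={none}
After op 10 (git commit): modified={a.txt, d.txt, e.txt, f.txt, g.txt} staged={none}
After op 11 (modify c.txt): modified={a.txt, c.txt, d.txt, e.txt, f.txt, g.txt} staged={none}
After op 12 (git add e.txt): modified={a.txt, c.txt, d.txt, f.txt, g.txt} staged={e.txt}
After op 13 (git reset e.txt): modified={a.txt, c.txt, d.txt, e.txt, f.txt, g.txt} staged={none}
Final staged set: {none} -> count=0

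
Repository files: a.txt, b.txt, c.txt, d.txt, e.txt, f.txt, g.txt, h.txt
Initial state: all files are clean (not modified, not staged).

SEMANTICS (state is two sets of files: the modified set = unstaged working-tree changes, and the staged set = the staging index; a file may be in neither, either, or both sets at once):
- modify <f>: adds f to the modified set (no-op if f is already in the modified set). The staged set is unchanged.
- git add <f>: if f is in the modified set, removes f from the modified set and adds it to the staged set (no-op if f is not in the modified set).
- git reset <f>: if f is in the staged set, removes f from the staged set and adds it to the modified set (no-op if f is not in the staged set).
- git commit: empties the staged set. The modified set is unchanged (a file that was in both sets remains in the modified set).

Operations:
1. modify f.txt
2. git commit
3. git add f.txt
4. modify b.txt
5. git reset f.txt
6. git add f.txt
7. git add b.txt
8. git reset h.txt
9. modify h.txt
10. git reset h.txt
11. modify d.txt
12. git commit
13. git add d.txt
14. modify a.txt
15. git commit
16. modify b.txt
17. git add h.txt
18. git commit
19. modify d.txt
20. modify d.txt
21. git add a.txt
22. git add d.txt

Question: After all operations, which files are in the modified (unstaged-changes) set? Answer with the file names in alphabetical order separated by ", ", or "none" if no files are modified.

After op 1 (modify f.txt): modified={f.txt} staged={none}
After op 2 (git commit): modified={f.txt} staged={none}
After op 3 (git add f.txt): modified={none} staged={f.txt}
After op 4 (modify b.txt): modified={b.txt} staged={f.txt}
After op 5 (git reset f.txt): modified={b.txt, f.txt} staged={none}
After op 6 (git add f.txt): modified={b.txt} staged={f.txt}
After op 7 (git add b.txt): modified={none} staged={b.txt, f.txt}
After op 8 (git reset h.txt): modified={none} staged={b.txt, f.txt}
After op 9 (modify h.txt): modified={h.txt} staged={b.txt, f.txt}
After op 10 (git reset h.txt): modified={h.txt} staged={b.txt, f.txt}
After op 11 (modify d.txt): modified={d.txt, h.txt} staged={b.txt, f.txt}
After op 12 (git commit): modified={d.txt, h.txt} staged={none}
After op 13 (git add d.txt): modified={h.txt} staged={d.txt}
After op 14 (modify a.txt): modified={a.txt, h.txt} staged={d.txt}
After op 15 (git commit): modified={a.txt, h.txt} staged={none}
After op 16 (modify b.txt): modified={a.txt, b.txt, h.txt} staged={none}
After op 17 (git add h.txt): modified={a.txt, b.txt} staged={h.txt}
After op 18 (git commit): modified={a.txt, b.txt} staged={none}
After op 19 (modify d.txt): modified={a.txt, b.txt, d.txt} staged={none}
After op 20 (modify d.txt): modified={a.txt, b.txt, d.txt} staged={none}
After op 21 (git add a.txt): modified={b.txt, d.txt} staged={a.txt}
After op 22 (git add d.txt): modified={b.txt} staged={a.txt, d.txt}

Answer: b.txt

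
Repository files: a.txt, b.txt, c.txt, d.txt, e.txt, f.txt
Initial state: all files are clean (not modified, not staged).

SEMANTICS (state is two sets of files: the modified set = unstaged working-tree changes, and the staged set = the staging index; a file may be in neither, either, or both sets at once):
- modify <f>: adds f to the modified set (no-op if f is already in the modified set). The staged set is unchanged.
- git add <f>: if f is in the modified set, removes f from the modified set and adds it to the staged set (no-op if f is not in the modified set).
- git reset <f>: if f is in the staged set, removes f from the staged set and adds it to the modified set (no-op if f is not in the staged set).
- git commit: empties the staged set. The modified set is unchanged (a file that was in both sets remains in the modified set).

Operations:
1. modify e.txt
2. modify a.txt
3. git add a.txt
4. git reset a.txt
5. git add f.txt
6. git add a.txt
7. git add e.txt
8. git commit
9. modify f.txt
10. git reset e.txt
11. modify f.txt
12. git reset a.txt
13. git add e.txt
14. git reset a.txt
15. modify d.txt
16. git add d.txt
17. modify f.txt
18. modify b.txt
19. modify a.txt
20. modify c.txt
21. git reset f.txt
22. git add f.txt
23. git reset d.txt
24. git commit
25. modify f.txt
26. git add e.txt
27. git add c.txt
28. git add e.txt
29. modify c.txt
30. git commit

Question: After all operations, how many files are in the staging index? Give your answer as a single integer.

After op 1 (modify e.txt): modified={e.txt} staged={none}
After op 2 (modify a.txt): modified={a.txt, e.txt} staged={none}
After op 3 (git add a.txt): modified={e.txt} staged={a.txt}
After op 4 (git reset a.txt): modified={a.txt, e.txt} staged={none}
After op 5 (git add f.txt): modified={a.txt, e.txt} staged={none}
After op 6 (git add a.txt): modified={e.txt} staged={a.txt}
After op 7 (git add e.txt): modified={none} staged={a.txt, e.txt}
After op 8 (git commit): modified={none} staged={none}
After op 9 (modify f.txt): modified={f.txt} staged={none}
After op 10 (git reset e.txt): modified={f.txt} staged={none}
After op 11 (modify f.txt): modified={f.txt} staged={none}
After op 12 (git reset a.txt): modified={f.txt} staged={none}
After op 13 (git add e.txt): modified={f.txt} staged={none}
After op 14 (git reset a.txt): modified={f.txt} staged={none}
After op 15 (modify d.txt): modified={d.txt, f.txt} staged={none}
After op 16 (git add d.txt): modified={f.txt} staged={d.txt}
After op 17 (modify f.txt): modified={f.txt} staged={d.txt}
After op 18 (modify b.txt): modified={b.txt, f.txt} staged={d.txt}
After op 19 (modify a.txt): modified={a.txt, b.txt, f.txt} staged={d.txt}
After op 20 (modify c.txt): modified={a.txt, b.txt, c.txt, f.txt} staged={d.txt}
After op 21 (git reset f.txt): modified={a.txt, b.txt, c.txt, f.txt} staged={d.txt}
After op 22 (git add f.txt): modified={a.txt, b.txt, c.txt} staged={d.txt, f.txt}
After op 23 (git reset d.txt): modified={a.txt, b.txt, c.txt, d.txt} staged={f.txt}
After op 24 (git commit): modified={a.txt, b.txt, c.txt, d.txt} staged={none}
After op 25 (modify f.txt): modified={a.txt, b.txt, c.txt, d.txt, f.txt} staged={none}
After op 26 (git add e.txt): modified={a.txt, b.txt, c.txt, d.txt, f.txt} staged={none}
After op 27 (git add c.txt): modified={a.txt, b.txt, d.txt, f.txt} staged={c.txt}
After op 28 (git add e.txt): modified={a.txt, b.txt, d.txt, f.txt} staged={c.txt}
After op 29 (modify c.txt): modified={a.txt, b.txt, c.txt, d.txt, f.txt} staged={c.txt}
After op 30 (git commit): modified={a.txt, b.txt, c.txt, d.txt, f.txt} staged={none}
Final staged set: {none} -> count=0

Answer: 0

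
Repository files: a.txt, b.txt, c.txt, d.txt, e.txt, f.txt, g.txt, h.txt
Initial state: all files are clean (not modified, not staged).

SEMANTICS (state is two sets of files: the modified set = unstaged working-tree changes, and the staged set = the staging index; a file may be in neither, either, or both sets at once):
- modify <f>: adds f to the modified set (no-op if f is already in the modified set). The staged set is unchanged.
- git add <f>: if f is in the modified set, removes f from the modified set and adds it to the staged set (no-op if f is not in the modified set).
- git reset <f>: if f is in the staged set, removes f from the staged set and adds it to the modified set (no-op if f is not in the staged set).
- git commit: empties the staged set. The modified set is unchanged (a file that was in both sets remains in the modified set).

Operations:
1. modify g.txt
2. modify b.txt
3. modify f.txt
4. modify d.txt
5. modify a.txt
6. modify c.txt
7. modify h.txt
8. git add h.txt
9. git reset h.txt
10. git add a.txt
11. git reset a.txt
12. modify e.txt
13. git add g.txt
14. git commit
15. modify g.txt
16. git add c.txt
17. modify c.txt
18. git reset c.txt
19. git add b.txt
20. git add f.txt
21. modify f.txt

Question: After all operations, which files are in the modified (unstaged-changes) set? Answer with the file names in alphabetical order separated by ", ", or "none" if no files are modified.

Answer: a.txt, c.txt, d.txt, e.txt, f.txt, g.txt, h.txt

Derivation:
After op 1 (modify g.txt): modified={g.txt} staged={none}
After op 2 (modify b.txt): modified={b.txt, g.txt} staged={none}
After op 3 (modify f.txt): modified={b.txt, f.txt, g.txt} staged={none}
After op 4 (modify d.txt): modified={b.txt, d.txt, f.txt, g.txt} staged={none}
After op 5 (modify a.txt): modified={a.txt, b.txt, d.txt, f.txt, g.txt} staged={none}
After op 6 (modify c.txt): modified={a.txt, b.txt, c.txt, d.txt, f.txt, g.txt} staged={none}
After op 7 (modify h.txt): modified={a.txt, b.txt, c.txt, d.txt, f.txt, g.txt, h.txt} staged={none}
After op 8 (git add h.txt): modified={a.txt, b.txt, c.txt, d.txt, f.txt, g.txt} staged={h.txt}
After op 9 (git reset h.txt): modified={a.txt, b.txt, c.txt, d.txt, f.txt, g.txt, h.txt} staged={none}
After op 10 (git add a.txt): modified={b.txt, c.txt, d.txt, f.txt, g.txt, h.txt} staged={a.txt}
After op 11 (git reset a.txt): modified={a.txt, b.txt, c.txt, d.txt, f.txt, g.txt, h.txt} staged={none}
After op 12 (modify e.txt): modified={a.txt, b.txt, c.txt, d.txt, e.txt, f.txt, g.txt, h.txt} staged={none}
After op 13 (git add g.txt): modified={a.txt, b.txt, c.txt, d.txt, e.txt, f.txt, h.txt} staged={g.txt}
After op 14 (git commit): modified={a.txt, b.txt, c.txt, d.txt, e.txt, f.txt, h.txt} staged={none}
After op 15 (modify g.txt): modified={a.txt, b.txt, c.txt, d.txt, e.txt, f.txt, g.txt, h.txt} staged={none}
After op 16 (git add c.txt): modified={a.txt, b.txt, d.txt, e.txt, f.txt, g.txt, h.txt} staged={c.txt}
After op 17 (modify c.txt): modified={a.txt, b.txt, c.txt, d.txt, e.txt, f.txt, g.txt, h.txt} staged={c.txt}
After op 18 (git reset c.txt): modified={a.txt, b.txt, c.txt, d.txt, e.txt, f.txt, g.txt, h.txt} staged={none}
After op 19 (git add b.txt): modified={a.txt, c.txt, d.txt, e.txt, f.txt, g.txt, h.txt} staged={b.txt}
After op 20 (git add f.txt): modified={a.txt, c.txt, d.txt, e.txt, g.txt, h.txt} staged={b.txt, f.txt}
After op 21 (modify f.txt): modified={a.txt, c.txt, d.txt, e.txt, f.txt, g.txt, h.txt} staged={b.txt, f.txt}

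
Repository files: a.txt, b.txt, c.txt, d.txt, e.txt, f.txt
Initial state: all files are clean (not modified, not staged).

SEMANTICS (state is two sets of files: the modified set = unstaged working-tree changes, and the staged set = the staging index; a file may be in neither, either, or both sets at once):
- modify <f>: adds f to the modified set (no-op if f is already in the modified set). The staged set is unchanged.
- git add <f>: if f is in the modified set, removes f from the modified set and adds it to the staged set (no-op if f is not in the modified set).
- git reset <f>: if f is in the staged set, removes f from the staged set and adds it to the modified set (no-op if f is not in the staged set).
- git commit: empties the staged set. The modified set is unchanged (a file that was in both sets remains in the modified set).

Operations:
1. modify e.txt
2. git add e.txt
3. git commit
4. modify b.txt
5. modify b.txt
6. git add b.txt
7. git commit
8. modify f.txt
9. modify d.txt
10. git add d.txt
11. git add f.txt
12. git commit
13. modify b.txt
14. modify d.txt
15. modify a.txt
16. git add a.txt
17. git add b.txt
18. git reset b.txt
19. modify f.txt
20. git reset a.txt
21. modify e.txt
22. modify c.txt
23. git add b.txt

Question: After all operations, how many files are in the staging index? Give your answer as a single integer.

After op 1 (modify e.txt): modified={e.txt} staged={none}
After op 2 (git add e.txt): modified={none} staged={e.txt}
After op 3 (git commit): modified={none} staged={none}
After op 4 (modify b.txt): modified={b.txt} staged={none}
After op 5 (modify b.txt): modified={b.txt} staged={none}
After op 6 (git add b.txt): modified={none} staged={b.txt}
After op 7 (git commit): modified={none} staged={none}
After op 8 (modify f.txt): modified={f.txt} staged={none}
After op 9 (modify d.txt): modified={d.txt, f.txt} staged={none}
After op 10 (git add d.txt): modified={f.txt} staged={d.txt}
After op 11 (git add f.txt): modified={none} staged={d.txt, f.txt}
After op 12 (git commit): modified={none} staged={none}
After op 13 (modify b.txt): modified={b.txt} staged={none}
After op 14 (modify d.txt): modified={b.txt, d.txt} staged={none}
After op 15 (modify a.txt): modified={a.txt, b.txt, d.txt} staged={none}
After op 16 (git add a.txt): modified={b.txt, d.txt} staged={a.txt}
After op 17 (git add b.txt): modified={d.txt} staged={a.txt, b.txt}
After op 18 (git reset b.txt): modified={b.txt, d.txt} staged={a.txt}
After op 19 (modify f.txt): modified={b.txt, d.txt, f.txt} staged={a.txt}
After op 20 (git reset a.txt): modified={a.txt, b.txt, d.txt, f.txt} staged={none}
After op 21 (modify e.txt): modified={a.txt, b.txt, d.txt, e.txt, f.txt} staged={none}
After op 22 (modify c.txt): modified={a.txt, b.txt, c.txt, d.txt, e.txt, f.txt} staged={none}
After op 23 (git add b.txt): modified={a.txt, c.txt, d.txt, e.txt, f.txt} staged={b.txt}
Final staged set: {b.txt} -> count=1

Answer: 1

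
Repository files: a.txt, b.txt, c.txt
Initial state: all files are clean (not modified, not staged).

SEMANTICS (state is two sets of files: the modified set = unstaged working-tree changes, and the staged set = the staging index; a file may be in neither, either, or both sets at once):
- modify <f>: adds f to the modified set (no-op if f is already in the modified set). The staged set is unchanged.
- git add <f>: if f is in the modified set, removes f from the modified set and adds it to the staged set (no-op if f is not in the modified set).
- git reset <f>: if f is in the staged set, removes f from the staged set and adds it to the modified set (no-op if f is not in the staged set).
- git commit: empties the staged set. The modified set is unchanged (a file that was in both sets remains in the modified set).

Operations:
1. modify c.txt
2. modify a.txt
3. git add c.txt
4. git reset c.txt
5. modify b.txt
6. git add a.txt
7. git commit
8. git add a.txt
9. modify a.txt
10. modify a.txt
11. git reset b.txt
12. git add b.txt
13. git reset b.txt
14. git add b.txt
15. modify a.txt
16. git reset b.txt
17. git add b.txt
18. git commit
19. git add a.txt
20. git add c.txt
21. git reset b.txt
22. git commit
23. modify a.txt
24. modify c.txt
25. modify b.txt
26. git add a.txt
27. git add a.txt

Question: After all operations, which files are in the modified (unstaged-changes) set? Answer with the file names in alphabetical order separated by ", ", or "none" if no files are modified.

After op 1 (modify c.txt): modified={c.txt} staged={none}
After op 2 (modify a.txt): modified={a.txt, c.txt} staged={none}
After op 3 (git add c.txt): modified={a.txt} staged={c.txt}
After op 4 (git reset c.txt): modified={a.txt, c.txt} staged={none}
After op 5 (modify b.txt): modified={a.txt, b.txt, c.txt} staged={none}
After op 6 (git add a.txt): modified={b.txt, c.txt} staged={a.txt}
After op 7 (git commit): modified={b.txt, c.txt} staged={none}
After op 8 (git add a.txt): modified={b.txt, c.txt} staged={none}
After op 9 (modify a.txt): modified={a.txt, b.txt, c.txt} staged={none}
After op 10 (modify a.txt): modified={a.txt, b.txt, c.txt} staged={none}
After op 11 (git reset b.txt): modified={a.txt, b.txt, c.txt} staged={none}
After op 12 (git add b.txt): modified={a.txt, c.txt} staged={b.txt}
After op 13 (git reset b.txt): modified={a.txt, b.txt, c.txt} staged={none}
After op 14 (git add b.txt): modified={a.txt, c.txt} staged={b.txt}
After op 15 (modify a.txt): modified={a.txt, c.txt} staged={b.txt}
After op 16 (git reset b.txt): modified={a.txt, b.txt, c.txt} staged={none}
After op 17 (git add b.txt): modified={a.txt, c.txt} staged={b.txt}
After op 18 (git commit): modified={a.txt, c.txt} staged={none}
After op 19 (git add a.txt): modified={c.txt} staged={a.txt}
After op 20 (git add c.txt): modified={none} staged={a.txt, c.txt}
After op 21 (git reset b.txt): modified={none} staged={a.txt, c.txt}
After op 22 (git commit): modified={none} staged={none}
After op 23 (modify a.txt): modified={a.txt} staged={none}
After op 24 (modify c.txt): modified={a.txt, c.txt} staged={none}
After op 25 (modify b.txt): modified={a.txt, b.txt, c.txt} staged={none}
After op 26 (git add a.txt): modified={b.txt, c.txt} staged={a.txt}
After op 27 (git add a.txt): modified={b.txt, c.txt} staged={a.txt}

Answer: b.txt, c.txt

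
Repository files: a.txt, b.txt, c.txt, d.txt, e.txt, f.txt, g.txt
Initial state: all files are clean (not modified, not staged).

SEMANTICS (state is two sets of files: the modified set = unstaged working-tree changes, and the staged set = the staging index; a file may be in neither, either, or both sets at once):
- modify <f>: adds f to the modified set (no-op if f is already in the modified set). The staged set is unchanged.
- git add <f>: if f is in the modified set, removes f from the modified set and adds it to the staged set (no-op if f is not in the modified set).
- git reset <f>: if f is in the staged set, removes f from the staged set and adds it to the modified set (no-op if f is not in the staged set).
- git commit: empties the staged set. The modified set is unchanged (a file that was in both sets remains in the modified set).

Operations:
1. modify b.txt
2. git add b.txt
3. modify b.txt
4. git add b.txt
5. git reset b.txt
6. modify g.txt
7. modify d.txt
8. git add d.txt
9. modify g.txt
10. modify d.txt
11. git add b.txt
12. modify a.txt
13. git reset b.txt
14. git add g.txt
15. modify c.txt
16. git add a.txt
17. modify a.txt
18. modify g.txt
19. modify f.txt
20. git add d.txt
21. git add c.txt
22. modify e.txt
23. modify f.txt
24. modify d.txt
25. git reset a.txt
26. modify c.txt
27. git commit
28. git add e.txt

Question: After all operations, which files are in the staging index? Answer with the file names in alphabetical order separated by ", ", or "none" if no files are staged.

After op 1 (modify b.txt): modified={b.txt} staged={none}
After op 2 (git add b.txt): modified={none} staged={b.txt}
After op 3 (modify b.txt): modified={b.txt} staged={b.txt}
After op 4 (git add b.txt): modified={none} staged={b.txt}
After op 5 (git reset b.txt): modified={b.txt} staged={none}
After op 6 (modify g.txt): modified={b.txt, g.txt} staged={none}
After op 7 (modify d.txt): modified={b.txt, d.txt, g.txt} staged={none}
After op 8 (git add d.txt): modified={b.txt, g.txt} staged={d.txt}
After op 9 (modify g.txt): modified={b.txt, g.txt} staged={d.txt}
After op 10 (modify d.txt): modified={b.txt, d.txt, g.txt} staged={d.txt}
After op 11 (git add b.txt): modified={d.txt, g.txt} staged={b.txt, d.txt}
After op 12 (modify a.txt): modified={a.txt, d.txt, g.txt} staged={b.txt, d.txt}
After op 13 (git reset b.txt): modified={a.txt, b.txt, d.txt, g.txt} staged={d.txt}
After op 14 (git add g.txt): modified={a.txt, b.txt, d.txt} staged={d.txt, g.txt}
After op 15 (modify c.txt): modified={a.txt, b.txt, c.txt, d.txt} staged={d.txt, g.txt}
After op 16 (git add a.txt): modified={b.txt, c.txt, d.txt} staged={a.txt, d.txt, g.txt}
After op 17 (modify a.txt): modified={a.txt, b.txt, c.txt, d.txt} staged={a.txt, d.txt, g.txt}
After op 18 (modify g.txt): modified={a.txt, b.txt, c.txt, d.txt, g.txt} staged={a.txt, d.txt, g.txt}
After op 19 (modify f.txt): modified={a.txt, b.txt, c.txt, d.txt, f.txt, g.txt} staged={a.txt, d.txt, g.txt}
After op 20 (git add d.txt): modified={a.txt, b.txt, c.txt, f.txt, g.txt} staged={a.txt, d.txt, g.txt}
After op 21 (git add c.txt): modified={a.txt, b.txt, f.txt, g.txt} staged={a.txt, c.txt, d.txt, g.txt}
After op 22 (modify e.txt): modified={a.txt, b.txt, e.txt, f.txt, g.txt} staged={a.txt, c.txt, d.txt, g.txt}
After op 23 (modify f.txt): modified={a.txt, b.txt, e.txt, f.txt, g.txt} staged={a.txt, c.txt, d.txt, g.txt}
After op 24 (modify d.txt): modified={a.txt, b.txt, d.txt, e.txt, f.txt, g.txt} staged={a.txt, c.txt, d.txt, g.txt}
After op 25 (git reset a.txt): modified={a.txt, b.txt, d.txt, e.txt, f.txt, g.txt} staged={c.txt, d.txt, g.txt}
After op 26 (modify c.txt): modified={a.txt, b.txt, c.txt, d.txt, e.txt, f.txt, g.txt} staged={c.txt, d.txt, g.txt}
After op 27 (git commit): modified={a.txt, b.txt, c.txt, d.txt, e.txt, f.txt, g.txt} staged={none}
After op 28 (git add e.txt): modified={a.txt, b.txt, c.txt, d.txt, f.txt, g.txt} staged={e.txt}

Answer: e.txt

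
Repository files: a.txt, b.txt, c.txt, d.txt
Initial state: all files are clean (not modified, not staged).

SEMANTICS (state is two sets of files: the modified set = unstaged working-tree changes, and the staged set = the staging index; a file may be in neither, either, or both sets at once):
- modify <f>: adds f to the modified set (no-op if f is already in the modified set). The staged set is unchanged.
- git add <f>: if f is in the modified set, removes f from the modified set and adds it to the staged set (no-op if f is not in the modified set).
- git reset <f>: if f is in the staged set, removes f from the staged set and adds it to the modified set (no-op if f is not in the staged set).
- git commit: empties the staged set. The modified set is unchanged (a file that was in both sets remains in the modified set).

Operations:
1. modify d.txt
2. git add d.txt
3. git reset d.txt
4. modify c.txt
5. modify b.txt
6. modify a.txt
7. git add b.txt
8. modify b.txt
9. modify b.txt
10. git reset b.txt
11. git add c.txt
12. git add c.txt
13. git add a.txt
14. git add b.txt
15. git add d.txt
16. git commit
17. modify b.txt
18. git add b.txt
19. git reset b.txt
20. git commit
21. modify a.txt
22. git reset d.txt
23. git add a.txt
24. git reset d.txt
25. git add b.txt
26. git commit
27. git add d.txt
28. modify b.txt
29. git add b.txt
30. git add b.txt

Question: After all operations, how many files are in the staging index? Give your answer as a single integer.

Answer: 1

Derivation:
After op 1 (modify d.txt): modified={d.txt} staged={none}
After op 2 (git add d.txt): modified={none} staged={d.txt}
After op 3 (git reset d.txt): modified={d.txt} staged={none}
After op 4 (modify c.txt): modified={c.txt, d.txt} staged={none}
After op 5 (modify b.txt): modified={b.txt, c.txt, d.txt} staged={none}
After op 6 (modify a.txt): modified={a.txt, b.txt, c.txt, d.txt} staged={none}
After op 7 (git add b.txt): modified={a.txt, c.txt, d.txt} staged={b.txt}
After op 8 (modify b.txt): modified={a.txt, b.txt, c.txt, d.txt} staged={b.txt}
After op 9 (modify b.txt): modified={a.txt, b.txt, c.txt, d.txt} staged={b.txt}
After op 10 (git reset b.txt): modified={a.txt, b.txt, c.txt, d.txt} staged={none}
After op 11 (git add c.txt): modified={a.txt, b.txt, d.txt} staged={c.txt}
After op 12 (git add c.txt): modified={a.txt, b.txt, d.txt} staged={c.txt}
After op 13 (git add a.txt): modified={b.txt, d.txt} staged={a.txt, c.txt}
After op 14 (git add b.txt): modified={d.txt} staged={a.txt, b.txt, c.txt}
After op 15 (git add d.txt): modified={none} staged={a.txt, b.txt, c.txt, d.txt}
After op 16 (git commit): modified={none} staged={none}
After op 17 (modify b.txt): modified={b.txt} staged={none}
After op 18 (git add b.txt): modified={none} staged={b.txt}
After op 19 (git reset b.txt): modified={b.txt} staged={none}
After op 20 (git commit): modified={b.txt} staged={none}
After op 21 (modify a.txt): modified={a.txt, b.txt} staged={none}
After op 22 (git reset d.txt): modified={a.txt, b.txt} staged={none}
After op 23 (git add a.txt): modified={b.txt} staged={a.txt}
After op 24 (git reset d.txt): modified={b.txt} staged={a.txt}
After op 25 (git add b.txt): modified={none} staged={a.txt, b.txt}
After op 26 (git commit): modified={none} staged={none}
After op 27 (git add d.txt): modified={none} staged={none}
After op 28 (modify b.txt): modified={b.txt} staged={none}
After op 29 (git add b.txt): modified={none} staged={b.txt}
After op 30 (git add b.txt): modified={none} staged={b.txt}
Final staged set: {b.txt} -> count=1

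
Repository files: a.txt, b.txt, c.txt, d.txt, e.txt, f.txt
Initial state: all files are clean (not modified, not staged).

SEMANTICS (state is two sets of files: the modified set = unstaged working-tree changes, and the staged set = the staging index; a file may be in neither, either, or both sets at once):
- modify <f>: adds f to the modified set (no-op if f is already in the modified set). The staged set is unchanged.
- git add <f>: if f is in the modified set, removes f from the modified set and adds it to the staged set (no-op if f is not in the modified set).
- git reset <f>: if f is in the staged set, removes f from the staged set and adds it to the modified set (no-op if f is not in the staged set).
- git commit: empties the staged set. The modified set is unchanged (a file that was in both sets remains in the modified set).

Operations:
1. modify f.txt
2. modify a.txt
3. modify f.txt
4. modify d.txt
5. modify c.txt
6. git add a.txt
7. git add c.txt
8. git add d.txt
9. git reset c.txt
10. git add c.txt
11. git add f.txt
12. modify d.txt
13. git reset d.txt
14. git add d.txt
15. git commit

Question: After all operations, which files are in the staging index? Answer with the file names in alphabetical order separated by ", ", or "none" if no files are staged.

After op 1 (modify f.txt): modified={f.txt} staged={none}
After op 2 (modify a.txt): modified={a.txt, f.txt} staged={none}
After op 3 (modify f.txt): modified={a.txt, f.txt} staged={none}
After op 4 (modify d.txt): modified={a.txt, d.txt, f.txt} staged={none}
After op 5 (modify c.txt): modified={a.txt, c.txt, d.txt, f.txt} staged={none}
After op 6 (git add a.txt): modified={c.txt, d.txt, f.txt} staged={a.txt}
After op 7 (git add c.txt): modified={d.txt, f.txt} staged={a.txt, c.txt}
After op 8 (git add d.txt): modified={f.txt} staged={a.txt, c.txt, d.txt}
After op 9 (git reset c.txt): modified={c.txt, f.txt} staged={a.txt, d.txt}
After op 10 (git add c.txt): modified={f.txt} staged={a.txt, c.txt, d.txt}
After op 11 (git add f.txt): modified={none} staged={a.txt, c.txt, d.txt, f.txt}
After op 12 (modify d.txt): modified={d.txt} staged={a.txt, c.txt, d.txt, f.txt}
After op 13 (git reset d.txt): modified={d.txt} staged={a.txt, c.txt, f.txt}
After op 14 (git add d.txt): modified={none} staged={a.txt, c.txt, d.txt, f.txt}
After op 15 (git commit): modified={none} staged={none}

Answer: none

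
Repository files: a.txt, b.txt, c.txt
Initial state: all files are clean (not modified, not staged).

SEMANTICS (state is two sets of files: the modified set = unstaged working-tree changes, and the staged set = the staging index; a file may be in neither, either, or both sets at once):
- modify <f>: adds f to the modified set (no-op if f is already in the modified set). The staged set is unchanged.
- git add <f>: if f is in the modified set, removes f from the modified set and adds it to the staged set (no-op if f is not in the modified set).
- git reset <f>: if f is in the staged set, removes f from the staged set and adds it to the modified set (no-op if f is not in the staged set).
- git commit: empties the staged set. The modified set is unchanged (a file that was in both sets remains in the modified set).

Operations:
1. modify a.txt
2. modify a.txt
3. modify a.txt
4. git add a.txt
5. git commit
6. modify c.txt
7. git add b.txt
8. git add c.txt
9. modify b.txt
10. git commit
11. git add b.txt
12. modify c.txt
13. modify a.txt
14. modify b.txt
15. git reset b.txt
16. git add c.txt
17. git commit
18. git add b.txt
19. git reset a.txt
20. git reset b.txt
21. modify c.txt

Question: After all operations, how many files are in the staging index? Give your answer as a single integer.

Answer: 0

Derivation:
After op 1 (modify a.txt): modified={a.txt} staged={none}
After op 2 (modify a.txt): modified={a.txt} staged={none}
After op 3 (modify a.txt): modified={a.txt} staged={none}
After op 4 (git add a.txt): modified={none} staged={a.txt}
After op 5 (git commit): modified={none} staged={none}
After op 6 (modify c.txt): modified={c.txt} staged={none}
After op 7 (git add b.txt): modified={c.txt} staged={none}
After op 8 (git add c.txt): modified={none} staged={c.txt}
After op 9 (modify b.txt): modified={b.txt} staged={c.txt}
After op 10 (git commit): modified={b.txt} staged={none}
After op 11 (git add b.txt): modified={none} staged={b.txt}
After op 12 (modify c.txt): modified={c.txt} staged={b.txt}
After op 13 (modify a.txt): modified={a.txt, c.txt} staged={b.txt}
After op 14 (modify b.txt): modified={a.txt, b.txt, c.txt} staged={b.txt}
After op 15 (git reset b.txt): modified={a.txt, b.txt, c.txt} staged={none}
After op 16 (git add c.txt): modified={a.txt, b.txt} staged={c.txt}
After op 17 (git commit): modified={a.txt, b.txt} staged={none}
After op 18 (git add b.txt): modified={a.txt} staged={b.txt}
After op 19 (git reset a.txt): modified={a.txt} staged={b.txt}
After op 20 (git reset b.txt): modified={a.txt, b.txt} staged={none}
After op 21 (modify c.txt): modified={a.txt, b.txt, c.txt} staged={none}
Final staged set: {none} -> count=0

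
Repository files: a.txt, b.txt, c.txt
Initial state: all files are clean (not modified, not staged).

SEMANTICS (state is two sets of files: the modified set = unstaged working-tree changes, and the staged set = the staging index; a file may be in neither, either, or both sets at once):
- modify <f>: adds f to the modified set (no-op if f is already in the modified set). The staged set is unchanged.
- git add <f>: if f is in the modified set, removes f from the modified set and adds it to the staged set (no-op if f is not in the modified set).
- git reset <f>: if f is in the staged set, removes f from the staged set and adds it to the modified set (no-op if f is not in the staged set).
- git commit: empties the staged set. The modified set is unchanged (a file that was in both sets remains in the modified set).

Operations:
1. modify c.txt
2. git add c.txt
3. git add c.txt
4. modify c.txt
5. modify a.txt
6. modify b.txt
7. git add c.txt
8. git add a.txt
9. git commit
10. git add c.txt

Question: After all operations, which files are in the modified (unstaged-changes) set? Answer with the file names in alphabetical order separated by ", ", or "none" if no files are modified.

Answer: b.txt

Derivation:
After op 1 (modify c.txt): modified={c.txt} staged={none}
After op 2 (git add c.txt): modified={none} staged={c.txt}
After op 3 (git add c.txt): modified={none} staged={c.txt}
After op 4 (modify c.txt): modified={c.txt} staged={c.txt}
After op 5 (modify a.txt): modified={a.txt, c.txt} staged={c.txt}
After op 6 (modify b.txt): modified={a.txt, b.txt, c.txt} staged={c.txt}
After op 7 (git add c.txt): modified={a.txt, b.txt} staged={c.txt}
After op 8 (git add a.txt): modified={b.txt} staged={a.txt, c.txt}
After op 9 (git commit): modified={b.txt} staged={none}
After op 10 (git add c.txt): modified={b.txt} staged={none}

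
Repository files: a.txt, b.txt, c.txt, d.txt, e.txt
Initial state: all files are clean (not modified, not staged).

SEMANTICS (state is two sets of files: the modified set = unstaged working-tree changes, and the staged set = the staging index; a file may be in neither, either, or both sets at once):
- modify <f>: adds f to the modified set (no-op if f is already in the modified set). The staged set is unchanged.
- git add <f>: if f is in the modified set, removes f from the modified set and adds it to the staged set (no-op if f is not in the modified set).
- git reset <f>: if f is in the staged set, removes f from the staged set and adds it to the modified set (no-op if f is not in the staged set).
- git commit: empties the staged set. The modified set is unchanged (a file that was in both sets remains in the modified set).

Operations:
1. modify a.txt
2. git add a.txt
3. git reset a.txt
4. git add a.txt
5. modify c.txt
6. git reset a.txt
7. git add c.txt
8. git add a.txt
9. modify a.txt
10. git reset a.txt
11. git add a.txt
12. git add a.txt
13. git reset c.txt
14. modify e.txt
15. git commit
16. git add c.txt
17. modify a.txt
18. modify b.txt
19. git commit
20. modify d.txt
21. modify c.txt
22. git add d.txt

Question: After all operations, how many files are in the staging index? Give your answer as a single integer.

After op 1 (modify a.txt): modified={a.txt} staged={none}
After op 2 (git add a.txt): modified={none} staged={a.txt}
After op 3 (git reset a.txt): modified={a.txt} staged={none}
After op 4 (git add a.txt): modified={none} staged={a.txt}
After op 5 (modify c.txt): modified={c.txt} staged={a.txt}
After op 6 (git reset a.txt): modified={a.txt, c.txt} staged={none}
After op 7 (git add c.txt): modified={a.txt} staged={c.txt}
After op 8 (git add a.txt): modified={none} staged={a.txt, c.txt}
After op 9 (modify a.txt): modified={a.txt} staged={a.txt, c.txt}
After op 10 (git reset a.txt): modified={a.txt} staged={c.txt}
After op 11 (git add a.txt): modified={none} staged={a.txt, c.txt}
After op 12 (git add a.txt): modified={none} staged={a.txt, c.txt}
After op 13 (git reset c.txt): modified={c.txt} staged={a.txt}
After op 14 (modify e.txt): modified={c.txt, e.txt} staged={a.txt}
After op 15 (git commit): modified={c.txt, e.txt} staged={none}
After op 16 (git add c.txt): modified={e.txt} staged={c.txt}
After op 17 (modify a.txt): modified={a.txt, e.txt} staged={c.txt}
After op 18 (modify b.txt): modified={a.txt, b.txt, e.txt} staged={c.txt}
After op 19 (git commit): modified={a.txt, b.txt, e.txt} staged={none}
After op 20 (modify d.txt): modified={a.txt, b.txt, d.txt, e.txt} staged={none}
After op 21 (modify c.txt): modified={a.txt, b.txt, c.txt, d.txt, e.txt} staged={none}
After op 22 (git add d.txt): modified={a.txt, b.txt, c.txt, e.txt} staged={d.txt}
Final staged set: {d.txt} -> count=1

Answer: 1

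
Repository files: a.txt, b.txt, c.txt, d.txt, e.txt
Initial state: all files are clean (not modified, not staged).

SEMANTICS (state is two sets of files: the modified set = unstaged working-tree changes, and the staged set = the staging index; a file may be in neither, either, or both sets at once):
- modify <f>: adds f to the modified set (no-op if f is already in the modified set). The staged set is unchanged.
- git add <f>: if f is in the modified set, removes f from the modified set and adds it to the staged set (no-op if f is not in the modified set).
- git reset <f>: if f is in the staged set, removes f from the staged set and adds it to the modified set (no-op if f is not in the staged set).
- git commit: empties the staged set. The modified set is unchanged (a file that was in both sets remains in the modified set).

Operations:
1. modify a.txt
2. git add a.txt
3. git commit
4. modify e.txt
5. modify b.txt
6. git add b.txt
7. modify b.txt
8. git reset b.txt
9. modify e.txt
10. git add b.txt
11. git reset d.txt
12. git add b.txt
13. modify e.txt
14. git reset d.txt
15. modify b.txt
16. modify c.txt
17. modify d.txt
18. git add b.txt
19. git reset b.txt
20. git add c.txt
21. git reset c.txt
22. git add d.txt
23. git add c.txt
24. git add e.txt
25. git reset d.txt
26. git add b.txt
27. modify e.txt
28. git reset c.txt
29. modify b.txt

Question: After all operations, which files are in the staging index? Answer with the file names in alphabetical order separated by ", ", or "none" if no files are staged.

After op 1 (modify a.txt): modified={a.txt} staged={none}
After op 2 (git add a.txt): modified={none} staged={a.txt}
After op 3 (git commit): modified={none} staged={none}
After op 4 (modify e.txt): modified={e.txt} staged={none}
After op 5 (modify b.txt): modified={b.txt, e.txt} staged={none}
After op 6 (git add b.txt): modified={e.txt} staged={b.txt}
After op 7 (modify b.txt): modified={b.txt, e.txt} staged={b.txt}
After op 8 (git reset b.txt): modified={b.txt, e.txt} staged={none}
After op 9 (modify e.txt): modified={b.txt, e.txt} staged={none}
After op 10 (git add b.txt): modified={e.txt} staged={b.txt}
After op 11 (git reset d.txt): modified={e.txt} staged={b.txt}
After op 12 (git add b.txt): modified={e.txt} staged={b.txt}
After op 13 (modify e.txt): modified={e.txt} staged={b.txt}
After op 14 (git reset d.txt): modified={e.txt} staged={b.txt}
After op 15 (modify b.txt): modified={b.txt, e.txt} staged={b.txt}
After op 16 (modify c.txt): modified={b.txt, c.txt, e.txt} staged={b.txt}
After op 17 (modify d.txt): modified={b.txt, c.txt, d.txt, e.txt} staged={b.txt}
After op 18 (git add b.txt): modified={c.txt, d.txt, e.txt} staged={b.txt}
After op 19 (git reset b.txt): modified={b.txt, c.txt, d.txt, e.txt} staged={none}
After op 20 (git add c.txt): modified={b.txt, d.txt, e.txt} staged={c.txt}
After op 21 (git reset c.txt): modified={b.txt, c.txt, d.txt, e.txt} staged={none}
After op 22 (git add d.txt): modified={b.txt, c.txt, e.txt} staged={d.txt}
After op 23 (git add c.txt): modified={b.txt, e.txt} staged={c.txt, d.txt}
After op 24 (git add e.txt): modified={b.txt} staged={c.txt, d.txt, e.txt}
After op 25 (git reset d.txt): modified={b.txt, d.txt} staged={c.txt, e.txt}
After op 26 (git add b.txt): modified={d.txt} staged={b.txt, c.txt, e.txt}
After op 27 (modify e.txt): modified={d.txt, e.txt} staged={b.txt, c.txt, e.txt}
After op 28 (git reset c.txt): modified={c.txt, d.txt, e.txt} staged={b.txt, e.txt}
After op 29 (modify b.txt): modified={b.txt, c.txt, d.txt, e.txt} staged={b.txt, e.txt}

Answer: b.txt, e.txt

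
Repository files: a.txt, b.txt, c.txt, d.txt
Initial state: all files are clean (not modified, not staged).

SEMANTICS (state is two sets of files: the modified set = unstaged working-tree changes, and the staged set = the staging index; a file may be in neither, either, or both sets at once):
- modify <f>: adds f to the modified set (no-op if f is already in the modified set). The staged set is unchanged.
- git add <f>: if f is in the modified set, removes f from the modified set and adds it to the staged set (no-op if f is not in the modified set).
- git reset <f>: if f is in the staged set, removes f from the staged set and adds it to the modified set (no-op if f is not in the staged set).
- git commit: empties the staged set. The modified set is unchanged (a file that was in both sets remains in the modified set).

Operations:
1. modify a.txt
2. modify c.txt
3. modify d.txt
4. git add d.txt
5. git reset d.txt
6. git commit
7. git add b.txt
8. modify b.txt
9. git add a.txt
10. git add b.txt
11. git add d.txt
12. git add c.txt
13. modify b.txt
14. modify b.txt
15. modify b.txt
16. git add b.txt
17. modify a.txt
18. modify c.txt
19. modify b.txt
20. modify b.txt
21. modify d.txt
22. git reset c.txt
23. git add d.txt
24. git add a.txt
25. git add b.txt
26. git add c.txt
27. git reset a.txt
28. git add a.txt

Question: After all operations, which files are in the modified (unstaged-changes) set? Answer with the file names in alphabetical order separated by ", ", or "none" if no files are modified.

Answer: none

Derivation:
After op 1 (modify a.txt): modified={a.txt} staged={none}
After op 2 (modify c.txt): modified={a.txt, c.txt} staged={none}
After op 3 (modify d.txt): modified={a.txt, c.txt, d.txt} staged={none}
After op 4 (git add d.txt): modified={a.txt, c.txt} staged={d.txt}
After op 5 (git reset d.txt): modified={a.txt, c.txt, d.txt} staged={none}
After op 6 (git commit): modified={a.txt, c.txt, d.txt} staged={none}
After op 7 (git add b.txt): modified={a.txt, c.txt, d.txt} staged={none}
After op 8 (modify b.txt): modified={a.txt, b.txt, c.txt, d.txt} staged={none}
After op 9 (git add a.txt): modified={b.txt, c.txt, d.txt} staged={a.txt}
After op 10 (git add b.txt): modified={c.txt, d.txt} staged={a.txt, b.txt}
After op 11 (git add d.txt): modified={c.txt} staged={a.txt, b.txt, d.txt}
After op 12 (git add c.txt): modified={none} staged={a.txt, b.txt, c.txt, d.txt}
After op 13 (modify b.txt): modified={b.txt} staged={a.txt, b.txt, c.txt, d.txt}
After op 14 (modify b.txt): modified={b.txt} staged={a.txt, b.txt, c.txt, d.txt}
After op 15 (modify b.txt): modified={b.txt} staged={a.txt, b.txt, c.txt, d.txt}
After op 16 (git add b.txt): modified={none} staged={a.txt, b.txt, c.txt, d.txt}
After op 17 (modify a.txt): modified={a.txt} staged={a.txt, b.txt, c.txt, d.txt}
After op 18 (modify c.txt): modified={a.txt, c.txt} staged={a.txt, b.txt, c.txt, d.txt}
After op 19 (modify b.txt): modified={a.txt, b.txt, c.txt} staged={a.txt, b.txt, c.txt, d.txt}
After op 20 (modify b.txt): modified={a.txt, b.txt, c.txt} staged={a.txt, b.txt, c.txt, d.txt}
After op 21 (modify d.txt): modified={a.txt, b.txt, c.txt, d.txt} staged={a.txt, b.txt, c.txt, d.txt}
After op 22 (git reset c.txt): modified={a.txt, b.txt, c.txt, d.txt} staged={a.txt, b.txt, d.txt}
After op 23 (git add d.txt): modified={a.txt, b.txt, c.txt} staged={a.txt, b.txt, d.txt}
After op 24 (git add a.txt): modified={b.txt, c.txt} staged={a.txt, b.txt, d.txt}
After op 25 (git add b.txt): modified={c.txt} staged={a.txt, b.txt, d.txt}
After op 26 (git add c.txt): modified={none} staged={a.txt, b.txt, c.txt, d.txt}
After op 27 (git reset a.txt): modified={a.txt} staged={b.txt, c.txt, d.txt}
After op 28 (git add a.txt): modified={none} staged={a.txt, b.txt, c.txt, d.txt}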